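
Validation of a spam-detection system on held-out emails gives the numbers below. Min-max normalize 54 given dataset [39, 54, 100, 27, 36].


min=27, max=100
(54-27)/(100-27) = 27/73 = 0.3699

0.3699


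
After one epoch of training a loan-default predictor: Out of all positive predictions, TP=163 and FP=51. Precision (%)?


Precision = TP/(TP+FP)
= 163/(163+51)
= 163/214 = 76.17%

76.17%


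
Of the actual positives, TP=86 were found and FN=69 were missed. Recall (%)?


Recall = TP/(TP+FN)
= 86/(86+69)
= 86/155 = 55.48%

55.48%


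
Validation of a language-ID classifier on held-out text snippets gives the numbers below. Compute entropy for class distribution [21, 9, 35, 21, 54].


Probabilities: [21/140, 9/140, 35/140, 21/140, 54/140] ≈ [0.15, 0.0643, 0.25, 0.15, 0.3857]
H = -((21/140)·log₂(21/140) + (9/140)·log₂(9/140) + (35/140)·log₂(35/140) + (21/140)·log₂(21/140) + (54/140)·log₂(54/140))
  = 2.1057 bits

2.1057 bits


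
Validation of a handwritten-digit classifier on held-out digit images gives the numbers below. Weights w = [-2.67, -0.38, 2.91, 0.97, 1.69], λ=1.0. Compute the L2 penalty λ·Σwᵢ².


‖w‖₂² = (-2.67)² + (-0.38)² + (2.91)² + (0.97)² + (1.69)²
     = 7.1289 + 0.1444 + 8.4681 + 0.9409 + 2.8561
     = 19.5384
λ·‖w‖₂² = 1.0·19.5384 = 19.5384

19.5384


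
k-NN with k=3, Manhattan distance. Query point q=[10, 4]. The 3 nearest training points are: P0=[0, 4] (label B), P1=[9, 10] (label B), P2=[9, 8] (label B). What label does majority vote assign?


d(q,P0) = 10  (label B)
d(q,P1) = 7  (label B)
d(q,P2) = 5  (label B)
Votes: A=0, B=3
Majority → B

B


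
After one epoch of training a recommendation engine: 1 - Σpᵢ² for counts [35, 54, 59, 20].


Probabilities: [35/168, 54/168, 59/168, 20/168] ≈ [0.2083, 0.3214, 0.3512, 0.119]
Σpᵢ² = (1225 + 2916 + 3481 + 400)/168² = 8022/28224
Gini = 1 - Σpᵢ² = 1 - 8022/28224 = 0.7158

0.7158


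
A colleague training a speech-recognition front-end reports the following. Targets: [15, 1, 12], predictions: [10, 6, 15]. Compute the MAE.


Absolute errors: |15-10|=5, |1-6|=5, |12-15|=3
Sum = 13
MAE = 13/3 = 13/3

13/3


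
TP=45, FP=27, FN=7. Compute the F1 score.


Precision = 45/72 = 0.625
Recall = 45/52 = 0.8654
F1 = 2·P·R/(P+R) = 2·TP/(2·TP+FP+FN) = 90/(90+27+7) = 90/124 = 0.7258

0.7258


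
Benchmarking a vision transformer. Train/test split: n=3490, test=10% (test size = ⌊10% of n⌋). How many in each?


Test = ⌊3490·10/100⌋ = 349
Train = 3490 - 349 = 3141

Train: 3141, Test: 349


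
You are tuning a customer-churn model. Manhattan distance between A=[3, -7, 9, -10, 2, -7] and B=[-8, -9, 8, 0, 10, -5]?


d = |3+ 8| + |-7+ 9| + |9-8| + |-10-0| + |2-10| + |-7+ 5|
  = 11 + 2 + 1 + 10 + 8 + 2
  = 34

34


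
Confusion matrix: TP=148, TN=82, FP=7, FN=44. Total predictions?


Total = TP + TN + FP + FN
= 148 + 82 + 7 + 44
= 281
(Predicted positive: 155, predicted negative: 126)

281


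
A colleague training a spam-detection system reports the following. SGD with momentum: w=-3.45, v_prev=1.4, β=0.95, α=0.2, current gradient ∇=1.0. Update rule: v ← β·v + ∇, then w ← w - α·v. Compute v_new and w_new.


v_new = 0.95·1.4 + 1.0 = 1.33 + 1.0 = 2.33
w_new = -3.45 - 0.2·2.33 = -3.45 - 0.466 = -3.916

v_new=2.33, w_new=-3.916


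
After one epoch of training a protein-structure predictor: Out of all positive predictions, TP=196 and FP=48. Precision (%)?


Precision = TP/(TP+FP)
= 196/(196+48)
= 196/244 = 80.33%

80.33%


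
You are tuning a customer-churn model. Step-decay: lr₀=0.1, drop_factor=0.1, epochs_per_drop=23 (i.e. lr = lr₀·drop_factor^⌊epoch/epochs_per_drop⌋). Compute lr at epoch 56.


n_drops = ⌊56/23⌋ = 2
lr = 0.1·0.1^2 = 0.1·0.01 = 0.001

0.001


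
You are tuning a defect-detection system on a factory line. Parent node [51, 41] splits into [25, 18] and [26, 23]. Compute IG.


Parent = [51, 41], H_parent = 0.9915
H_left = 0.9808 (n=43), H_right = 0.9973 (n=49)
H_children = (43/92)·0.9808 + (49/92)·0.9973 = 0.9896
IG = 0.9915 - 0.9896 = 0.0019

0.0019


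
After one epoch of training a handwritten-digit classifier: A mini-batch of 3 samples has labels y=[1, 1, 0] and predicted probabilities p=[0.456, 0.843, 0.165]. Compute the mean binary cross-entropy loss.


L[0] = -ln(0.456) = 0.7853
L[1] = -ln(0.843) = 0.1708
L[2] = -ln(1-0.165) = -ln(0.835) = 0.1803
mean = (0.7853 + 0.1708 + 0.1803)/3 = 0.3788

0.3788


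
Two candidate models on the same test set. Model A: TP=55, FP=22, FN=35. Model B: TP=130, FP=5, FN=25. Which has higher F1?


Model A: P=55/77=0.7143, R=55/90=0.6111, F1=2PR/(P+R)=2TP/(2TP+FP+FN)=110/167=0.6587
Model B: P=130/135=0.963, R=130/155=0.8387, F1=2PR/(P+R)=2TP/(2TP+FP+FN)=260/290=0.8966
0.6587 < 0.8966 → Model B

Model B


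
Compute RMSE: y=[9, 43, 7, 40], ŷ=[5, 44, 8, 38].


MSE = 22/4 = 5.5
RMSE = √(22/4) = 2.3452

2.3452


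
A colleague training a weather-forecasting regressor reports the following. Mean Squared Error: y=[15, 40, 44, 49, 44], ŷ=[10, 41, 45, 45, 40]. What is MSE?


Squared errors: (15-10)²=25, (40-41)²=1, (44-45)²=1, (49-45)²=16, (44-40)²=16
Sum = 59
MSE = 59/5 = 59/5

59/5


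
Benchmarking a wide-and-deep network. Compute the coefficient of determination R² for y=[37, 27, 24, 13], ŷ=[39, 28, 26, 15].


ȳ = 25.25
SS_res = Σ(y-ŷ)² = 13
SS_tot = Σ(y-ȳ)² = 292.75
R² = 1 - SS_res/SS_tot = 1 - 0.0444 = 0.9556

0.9556


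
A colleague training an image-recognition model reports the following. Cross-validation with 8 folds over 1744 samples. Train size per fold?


Fold size = 1744/8 = 218
Training per fold = 1744 - 218 = 1526

1526


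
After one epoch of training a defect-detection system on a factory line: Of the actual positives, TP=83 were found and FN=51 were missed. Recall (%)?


Recall = TP/(TP+FN)
= 83/(83+51)
= 83/134 = 61.94%

61.94%


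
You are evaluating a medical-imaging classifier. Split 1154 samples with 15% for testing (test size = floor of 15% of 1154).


Test = ⌊1154·15/100⌋ = 173
Train = 1154 - 173 = 981

Train: 981, Test: 173


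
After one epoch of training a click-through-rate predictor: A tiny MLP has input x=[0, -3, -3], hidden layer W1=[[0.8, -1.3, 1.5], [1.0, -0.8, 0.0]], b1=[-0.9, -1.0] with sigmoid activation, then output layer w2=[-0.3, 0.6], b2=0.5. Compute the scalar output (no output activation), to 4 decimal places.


z1[0] = (0.8)·(0) + (-1.3)·(-3) + (1.5)·(-3) - 0.9 = -1.5
z1[1] = (1.0)·(0) + (-0.8)·(-3) + (0.0)·(-3) - 1.0 = 1.4
h = sigmoid(z1) = [0.1824, 0.8022]
output = (-0.3)·(0.1824) + (0.6)·(0.8022) + 0.5 = 0.9266

0.9266


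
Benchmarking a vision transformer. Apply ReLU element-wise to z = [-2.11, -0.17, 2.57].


ReLU(-2.11) = max(0, -2.11) = 0.0
ReLU(-0.17) = max(0, -0.17) = 0.0
ReLU(2.57) = max(0, 2.57) = 2.57
result = [0.0, 0.0, 2.57]

[0.0, 0.0, 2.57]


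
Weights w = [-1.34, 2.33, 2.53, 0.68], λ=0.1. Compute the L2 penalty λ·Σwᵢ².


‖w‖₂² = (-1.34)² + (2.33)² + (2.53)² + (0.68)²
     = 1.7956 + 5.4289 + 6.4009 + 0.4624
     = 14.0878
λ·‖w‖₂² = 0.1·14.0878 = 1.40878

1.40878


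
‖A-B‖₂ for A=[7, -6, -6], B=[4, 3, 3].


d = √((7-4)² + (-6-3)² + (-6-3)²)
  = √(9 + 81 + 81)
  = √171 = 13.0767

13.0767


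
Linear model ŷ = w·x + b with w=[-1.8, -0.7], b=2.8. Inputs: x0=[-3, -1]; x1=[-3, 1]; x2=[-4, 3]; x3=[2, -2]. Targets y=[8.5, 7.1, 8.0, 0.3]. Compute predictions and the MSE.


ŷ0 = (-1.8)·(-3) + (-0.7)·(-1) + 2.8 = 8.9
ŷ1 = (-1.8)·(-3) + (-0.7)·(1) + 2.8 = 7.5
ŷ2 = (-1.8)·(-4) + (-0.7)·(3) + 2.8 = 7.9
ŷ3 = (-1.8)·(2) + (-0.7)·(-2) + 2.8 = 0.6
errors² = [0.16, 0.16, 0.01, 0.09]
MSE = 0.4200/4 = 0.105

0.105


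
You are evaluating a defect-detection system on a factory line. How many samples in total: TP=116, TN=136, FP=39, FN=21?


Total = TP + TN + FP + FN
= 116 + 136 + 39 + 21
= 312
(Predicted positive: 155, predicted negative: 157)

312


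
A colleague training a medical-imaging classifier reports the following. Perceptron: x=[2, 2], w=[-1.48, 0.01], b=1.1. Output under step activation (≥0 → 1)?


z = (2)·(-1.48) + (2)·(0.01) + 1.1
  = -1.84
step(z) = 0 (z<0)

0


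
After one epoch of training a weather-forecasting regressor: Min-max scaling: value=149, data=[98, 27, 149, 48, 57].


min=27, max=149
(149-27)/(149-27) = 122/122 = 1.0

1.0


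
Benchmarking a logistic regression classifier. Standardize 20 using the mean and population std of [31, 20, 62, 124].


μ = 59.25, σ = 40.4313
z = (20 - 59.25)/40.4313 = -0.9708

-0.9708


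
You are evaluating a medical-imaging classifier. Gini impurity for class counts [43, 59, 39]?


Probabilities: [43/141, 59/141, 39/141] ≈ [0.305, 0.4184, 0.2766]
Σpᵢ² = (1849 + 3481 + 1521)/141² = 6851/19881
Gini = 1 - Σpᵢ² = 1 - 6851/19881 = 0.6554

0.6554


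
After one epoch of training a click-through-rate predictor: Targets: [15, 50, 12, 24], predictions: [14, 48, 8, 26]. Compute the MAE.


Absolute errors: |15-14|=1, |50-48|=2, |12-8|=4, |24-26|=2
Sum = 9
MAE = 9/4 = 9/4

9/4


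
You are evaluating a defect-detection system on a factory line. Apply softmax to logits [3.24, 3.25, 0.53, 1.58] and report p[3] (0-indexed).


Exponentials: e^3.24=25.5337, e^3.25=25.7903, e^0.53=1.6989, e^1.58=4.855
Sum = 57.8779
Softmax = [0.4412, 0.4456, 0.0294, 0.0839]
p[3] = 4.855/57.8779 = 0.0839

0.0839


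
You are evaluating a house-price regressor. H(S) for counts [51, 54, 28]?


Probabilities: [51/133, 54/133, 28/133] ≈ [0.3835, 0.406, 0.2105]
H = -((51/133)·log₂(51/133) + (54/133)·log₂(54/133) + (28/133)·log₂(28/133))
  = 1.5315 bits

1.5315 bits


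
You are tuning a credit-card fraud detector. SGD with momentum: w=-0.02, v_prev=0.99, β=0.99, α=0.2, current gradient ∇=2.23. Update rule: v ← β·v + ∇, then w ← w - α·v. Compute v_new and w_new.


v_new = 0.99·0.99 + 2.23 = 0.9801 + 2.23 = 3.2101
w_new = -0.02 - 0.2·3.2101 = -0.02 - 0.64202 = -0.66202

v_new=3.2101, w_new=-0.66202


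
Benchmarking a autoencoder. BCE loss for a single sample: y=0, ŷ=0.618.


BCE = -[y·ln(p) + (1-y)·ln(1-p)]
= -0 - 1·ln(1-0.618)
= -ln(0.382) = 0.9623

0.9623


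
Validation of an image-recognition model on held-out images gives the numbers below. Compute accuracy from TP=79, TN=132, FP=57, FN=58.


Accuracy = (TP+TN)/(TP+TN+FP+FN)
= (79+132)/(326)
= 211/326 = 64.72%

64.72%


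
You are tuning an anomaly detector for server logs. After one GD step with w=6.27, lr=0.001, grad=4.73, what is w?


w_new = w - α·∇
= 6.27 - 0.001·4.73
= 6.27 - 0.00473
= 6.26527

6.26527


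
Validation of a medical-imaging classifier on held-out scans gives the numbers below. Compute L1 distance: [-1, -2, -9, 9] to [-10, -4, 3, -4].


d = |-1+ 10| + |-2+ 4| + |-9-3| + |9+ 4|
  = 9 + 2 + 12 + 13
  = 36

36


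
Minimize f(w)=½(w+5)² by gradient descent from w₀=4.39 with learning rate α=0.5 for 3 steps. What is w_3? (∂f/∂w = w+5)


step 1: grad = 4.39+5 = 9.39; w = 4.39 - 0.5·(9.39) = -0.305
step 2: grad = -0.305+5 = 4.695; w = -0.305 - 0.5·(4.695) = -2.6525
step 3: grad = -2.6525+5 = 2.3475; w = -2.6525 - 0.5·(2.3475) = -3.82625

-3.82625


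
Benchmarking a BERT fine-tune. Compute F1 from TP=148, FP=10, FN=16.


Precision = 148/158 = 0.9367
Recall = 148/164 = 0.9024
F1 = 2·P·R/(P+R) = 2·TP/(2·TP+FP+FN) = 296/(296+10+16) = 296/322 = 0.9193

0.9193


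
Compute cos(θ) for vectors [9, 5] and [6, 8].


A·B = 9·6 + 5·8 = 94
‖A‖ = √106 = 10.2956, ‖B‖ = √100 = 10
cos = 94/(√106·√100) = 94/√10600 = 0.913

0.913


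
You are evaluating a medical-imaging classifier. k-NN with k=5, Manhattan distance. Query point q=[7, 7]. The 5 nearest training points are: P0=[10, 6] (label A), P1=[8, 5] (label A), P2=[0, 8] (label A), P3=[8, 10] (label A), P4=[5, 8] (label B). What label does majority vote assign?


d(q,P0) = 4  (label A)
d(q,P1) = 3  (label A)
d(q,P2) = 8  (label A)
d(q,P3) = 4  (label A)
d(q,P4) = 3  (label B)
Votes: A=4, B=1
Majority → A

A


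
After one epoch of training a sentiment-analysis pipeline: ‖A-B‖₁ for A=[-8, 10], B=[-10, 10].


d = |-8+ 10| + |10-10|
  = 2 + 0
  = 2

2


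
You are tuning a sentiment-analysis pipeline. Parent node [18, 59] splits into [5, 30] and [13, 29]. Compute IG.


Parent = [18, 59], H_parent = 0.7845
H_left = 0.5917 (n=35), H_right = 0.8926 (n=42)
H_children = (35/77)·0.5917 + (42/77)·0.8926 = 0.7558
IG = 0.7845 - 0.7558 = 0.0287

0.0287


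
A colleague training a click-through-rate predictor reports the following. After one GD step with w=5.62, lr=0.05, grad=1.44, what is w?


w_new = w - α·∇
= 5.62 - 0.05·1.44
= 5.62 - 0.072
= 5.548

5.548


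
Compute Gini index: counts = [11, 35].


Probabilities: [11/46, 35/46] ≈ [0.2391, 0.7609]
Σpᵢ² = (121 + 1225)/46² = 1346/2116
Gini = 1 - Σpᵢ² = 1 - 1346/2116 = 0.3639

0.3639


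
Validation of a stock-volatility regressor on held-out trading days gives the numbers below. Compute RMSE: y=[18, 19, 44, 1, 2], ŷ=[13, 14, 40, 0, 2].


MSE = 67/5 = 13.4
RMSE = √(67/5) = 3.6606

3.6606


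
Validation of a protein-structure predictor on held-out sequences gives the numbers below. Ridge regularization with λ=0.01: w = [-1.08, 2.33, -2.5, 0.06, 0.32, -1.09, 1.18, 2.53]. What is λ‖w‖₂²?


‖w‖₂² = (-1.08)² + (2.33)² + (-2.5)² + (0.06)² + (0.32)² + (-1.09)² + (1.18)² + (2.53)²
     = 1.1664 + 5.4289 + 6.25 + 0.0036 + 0.1024 + 1.1881 + 1.3924 + 6.4009
     = 21.9327
λ·‖w‖₂² = 0.01·21.9327 = 0.219327

0.219327


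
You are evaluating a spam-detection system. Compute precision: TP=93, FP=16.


Precision = TP/(TP+FP)
= 93/(93+16)
= 93/109 = 85.32%

85.32%


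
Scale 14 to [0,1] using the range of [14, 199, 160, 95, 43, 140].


min=14, max=199
(14-14)/(199-14) = 0/185 = 0.0

0.0


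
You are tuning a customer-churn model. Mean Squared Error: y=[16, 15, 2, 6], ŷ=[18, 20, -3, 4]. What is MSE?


Squared errors: (16-18)²=4, (15-20)²=25, (2+ 3)²=25, (6-4)²=4
Sum = 58
MSE = 58/4 = 29/2

29/2


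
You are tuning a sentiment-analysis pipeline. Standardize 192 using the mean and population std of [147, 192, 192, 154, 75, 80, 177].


μ = 145.2857, σ = 45.75
z = (192 - 145.2857)/45.75 = 1.0211

1.0211


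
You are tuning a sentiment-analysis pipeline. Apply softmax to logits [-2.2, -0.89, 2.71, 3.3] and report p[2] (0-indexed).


Exponentials: e^-2.2=0.1108, e^-0.89=0.4107, e^2.71=15.0293, e^3.3=27.1126
Sum = 42.6634
Softmax = [0.0026, 0.0096, 0.3523, 0.6355]
p[2] = 15.0293/42.6634 = 0.3523

0.3523


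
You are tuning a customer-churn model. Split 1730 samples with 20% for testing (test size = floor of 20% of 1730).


Test = ⌊1730·20/100⌋ = 346
Train = 1730 - 346 = 1384

Train: 1384, Test: 346


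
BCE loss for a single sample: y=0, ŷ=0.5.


BCE = -[y·ln(p) + (1-y)·ln(1-p)]
= -0 - 1·ln(1-0.5)
= -ln(0.5) = 0.6931

0.6931


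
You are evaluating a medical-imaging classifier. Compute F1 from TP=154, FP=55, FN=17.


Precision = 154/209 = 0.7368
Recall = 154/171 = 0.9006
F1 = 2·P·R/(P+R) = 2·TP/(2·TP+FP+FN) = 308/(308+55+17) = 308/380 = 0.8105

0.8105


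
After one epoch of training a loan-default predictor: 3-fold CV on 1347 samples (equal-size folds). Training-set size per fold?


Fold size = 1347/3 = 449
Training per fold = 1347 - 449 = 898

898


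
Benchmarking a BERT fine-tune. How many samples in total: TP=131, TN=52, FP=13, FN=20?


Total = TP + TN + FP + FN
= 131 + 52 + 13 + 20
= 216
(Predicted positive: 144, predicted negative: 72)

216


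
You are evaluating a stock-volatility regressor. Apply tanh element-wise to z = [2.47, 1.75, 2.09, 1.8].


tanh(2.47) = 0.9858
tanh(1.75) = 0.9414
tanh(2.09) = 0.9699
tanh(1.8) = 0.9468
result = [0.9858, 0.9414, 0.9699, 0.9468]

[0.9858, 0.9414, 0.9699, 0.9468]


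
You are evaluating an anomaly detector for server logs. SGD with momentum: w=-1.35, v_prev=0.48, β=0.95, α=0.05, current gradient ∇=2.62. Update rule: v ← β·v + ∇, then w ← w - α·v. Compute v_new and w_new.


v_new = 0.95·0.48 + 2.62 = 0.456 + 2.62 = 3.076
w_new = -1.35 - 0.05·3.076 = -1.35 - 0.1538 = -1.5038

v_new=3.076, w_new=-1.5038


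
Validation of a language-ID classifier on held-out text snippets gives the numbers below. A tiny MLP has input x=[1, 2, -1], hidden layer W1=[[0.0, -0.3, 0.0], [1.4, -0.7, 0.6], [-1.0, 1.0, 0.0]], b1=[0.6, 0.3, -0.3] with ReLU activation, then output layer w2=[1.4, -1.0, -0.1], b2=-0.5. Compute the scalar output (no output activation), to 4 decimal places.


z1[0] = (0.0)·(1) + (-0.3)·(2) + (0.0)·(-1) + 0.6 = 0.0
z1[1] = (1.4)·(1) + (-0.7)·(2) + (0.6)·(-1) + 0.3 = -0.3
z1[2] = (-1.0)·(1) + (1.0)·(2) + (0.0)·(-1) - 0.3 = 0.7
h = ReLU(z1) = [0.0, 0.0, 0.7]
output = (1.4)·(0.0) + (-1.0)·(0.0) + (-0.1)·(0.7) - 0.5 = -0.57

-0.57


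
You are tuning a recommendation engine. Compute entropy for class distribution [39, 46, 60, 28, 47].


Probabilities: [39/220, 46/220, 60/220, 28/220, 47/220] ≈ [0.1773, 0.2091, 0.2727, 0.1273, 0.2136]
H = -((39/220)·log₂(39/220) + (46/220)·log₂(46/220) + (60/220)·log₂(60/220) + (28/220)·log₂(28/220) + (47/220)·log₂(47/220))
  = 2.28 bits

2.28 bits


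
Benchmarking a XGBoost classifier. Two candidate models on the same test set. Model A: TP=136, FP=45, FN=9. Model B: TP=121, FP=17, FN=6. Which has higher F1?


Model A: P=136/181=0.7514, R=136/145=0.9379, F1=2PR/(P+R)=2TP/(2TP+FP+FN)=272/326=0.8344
Model B: P=121/138=0.8768, R=121/127=0.9528, F1=2PR/(P+R)=2TP/(2TP+FP+FN)=242/265=0.9132
0.8344 < 0.9132 → Model B

Model B


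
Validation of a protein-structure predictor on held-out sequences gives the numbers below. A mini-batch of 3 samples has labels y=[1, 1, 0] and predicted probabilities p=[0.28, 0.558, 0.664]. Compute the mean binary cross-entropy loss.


L[0] = -ln(0.28) = 1.273
L[1] = -ln(0.558) = 0.5834
L[2] = -ln(1-0.664) = -ln(0.336) = 1.0906
mean = (1.273 + 0.5834 + 1.0906)/3 = 0.9823

0.9823


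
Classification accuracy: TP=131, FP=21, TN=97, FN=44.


Accuracy = (TP+TN)/(TP+TN+FP+FN)
= (131+97)/(293)
= 228/293 = 77.82%

77.82%


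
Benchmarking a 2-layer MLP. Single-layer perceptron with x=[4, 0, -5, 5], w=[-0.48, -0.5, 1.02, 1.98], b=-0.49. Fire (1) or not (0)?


z = (4)·(-0.48) + (0)·(-0.5) + (-5)·(1.02) + (5)·(1.98) - 0.49
  = 2.39
step(z) = 1 (z≥0)

1


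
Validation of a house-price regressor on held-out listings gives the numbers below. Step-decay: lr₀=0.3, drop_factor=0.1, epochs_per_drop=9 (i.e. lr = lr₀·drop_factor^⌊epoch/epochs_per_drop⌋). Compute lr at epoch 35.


n_drops = ⌊35/9⌋ = 3
lr = 0.3·0.1^3 = 0.3·0.001 = 0.0003

0.0003


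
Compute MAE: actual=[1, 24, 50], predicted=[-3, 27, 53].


Absolute errors: |1+ 3|=4, |24-27|=3, |50-53|=3
Sum = 10
MAE = 10/3 = 10/3

10/3


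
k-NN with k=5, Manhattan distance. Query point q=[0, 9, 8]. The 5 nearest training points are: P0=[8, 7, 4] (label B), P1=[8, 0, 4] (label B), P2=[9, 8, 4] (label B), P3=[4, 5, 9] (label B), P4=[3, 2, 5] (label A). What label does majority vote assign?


d(q,P0) = 14  (label B)
d(q,P1) = 21  (label B)
d(q,P2) = 14  (label B)
d(q,P3) = 9  (label B)
d(q,P4) = 13  (label A)
Votes: A=1, B=4
Majority → B

B


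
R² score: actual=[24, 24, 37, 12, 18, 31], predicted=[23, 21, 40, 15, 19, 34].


ȳ = 24.3333
SS_res = Σ(y-ŷ)² = 38
SS_tot = Σ(y-ȳ)² = 397.33
R² = 1 - SS_res/SS_tot = 1 - 0.0956 = 0.9044

0.9044


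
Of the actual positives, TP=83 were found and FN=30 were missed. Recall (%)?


Recall = TP/(TP+FN)
= 83/(83+30)
= 83/113 = 73.45%

73.45%


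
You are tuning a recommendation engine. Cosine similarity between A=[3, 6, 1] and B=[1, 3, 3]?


A·B = 3·1 + 6·3 + 1·3 = 24
‖A‖ = √46 = 6.7823, ‖B‖ = √19 = 4.3589
cos = 24/(√46·√19) = 24/√874 = 0.8118

0.8118


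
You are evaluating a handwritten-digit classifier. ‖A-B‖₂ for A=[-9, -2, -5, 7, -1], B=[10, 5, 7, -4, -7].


d = √((-9-10)² + (-2-5)² + (-5-7)² + (7+ 4)² + (-1+ 7)²)
  = √(361 + 49 + 144 + 121 + 36)
  = √711 = 26.6646

26.6646


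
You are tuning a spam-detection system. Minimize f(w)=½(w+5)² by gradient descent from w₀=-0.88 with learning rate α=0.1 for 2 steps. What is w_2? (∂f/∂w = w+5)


step 1: grad = -0.88+5 = 4.12; w = -0.88 - 0.1·(4.12) = -1.292
step 2: grad = -1.292+5 = 3.708; w = -1.292 - 0.1·(3.708) = -1.6628

-1.6628


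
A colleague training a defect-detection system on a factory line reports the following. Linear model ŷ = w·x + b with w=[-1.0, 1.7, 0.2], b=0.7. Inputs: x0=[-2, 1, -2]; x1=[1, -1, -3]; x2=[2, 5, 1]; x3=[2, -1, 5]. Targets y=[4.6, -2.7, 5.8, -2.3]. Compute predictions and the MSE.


ŷ0 = (-1.0)·(-2) + (1.7)·(1) + (0.2)·(-2) + 0.7 = 4.0
ŷ1 = (-1.0)·(1) + (1.7)·(-1) + (0.2)·(-3) + 0.7 = -2.6
ŷ2 = (-1.0)·(2) + (1.7)·(5) + (0.2)·(1) + 0.7 = 7.4
ŷ3 = (-1.0)·(2) + (1.7)·(-1) + (0.2)·(5) + 0.7 = -2.0
errors² = [0.36, 0.01, 2.56, 0.09]
MSE = 3.0200/4 = 0.755

0.755


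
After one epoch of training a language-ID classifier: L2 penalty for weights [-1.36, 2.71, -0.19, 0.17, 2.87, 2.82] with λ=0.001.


‖w‖₂² = (-1.36)² + (2.71)² + (-0.19)² + (0.17)² + (2.87)² + (2.82)²
     = 1.8496 + 7.3441 + 0.0361 + 0.0289 + 8.2369 + 7.9524
     = 25.448
λ·‖w‖₂² = 0.001·25.448 = 0.025448

0.025448


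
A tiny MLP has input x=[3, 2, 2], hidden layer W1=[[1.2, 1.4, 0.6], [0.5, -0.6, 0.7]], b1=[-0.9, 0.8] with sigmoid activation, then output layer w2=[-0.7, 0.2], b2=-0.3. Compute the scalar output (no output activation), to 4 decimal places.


z1[0] = (1.2)·(3) + (1.4)·(2) + (0.6)·(2) - 0.9 = 6.7
z1[1] = (0.5)·(3) + (-0.6)·(2) + (0.7)·(2) + 0.8 = 2.5
h = sigmoid(z1) = [0.9988, 0.9241]
output = (-0.7)·(0.9988) + (0.2)·(0.9241) - 0.3 = -0.8143

-0.8143


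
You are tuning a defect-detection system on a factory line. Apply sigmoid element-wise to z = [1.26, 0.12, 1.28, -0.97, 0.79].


σ(1.26) = 1/(1+e^-1.26) = 0.779
σ(0.12) = 1/(1+e^-0.12) = 0.53
σ(1.28) = 1/(1+e^-1.28) = 0.7824
σ(-0.97) = 1/(1+e^0.97) = 0.2749
σ(0.79) = 1/(1+e^-0.79) = 0.6878
result = [0.779, 0.53, 0.7824, 0.2749, 0.6878]

[0.779, 0.53, 0.7824, 0.2749, 0.6878]


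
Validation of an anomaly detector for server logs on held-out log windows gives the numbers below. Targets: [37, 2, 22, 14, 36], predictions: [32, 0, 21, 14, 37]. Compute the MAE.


Absolute errors: |37-32|=5, |2-0|=2, |22-21|=1, |14-14|=0, |36-37|=1
Sum = 9
MAE = 9/5 = 9/5

9/5


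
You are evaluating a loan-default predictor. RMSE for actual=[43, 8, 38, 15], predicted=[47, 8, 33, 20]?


MSE = 66/4 = 16.5
RMSE = √(66/4) = 4.062

4.062


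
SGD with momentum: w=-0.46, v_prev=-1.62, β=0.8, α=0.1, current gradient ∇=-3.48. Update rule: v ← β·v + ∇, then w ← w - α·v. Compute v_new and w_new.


v_new = 0.8·-1.62 - 3.48 = -1.296 - 3.48 = -4.776
w_new = -0.46 - 0.1·-4.776 = -0.46 + 0.4776 = 0.0176

v_new=-4.776, w_new=0.0176


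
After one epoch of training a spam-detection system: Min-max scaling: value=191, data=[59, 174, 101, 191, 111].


min=59, max=191
(191-59)/(191-59) = 132/132 = 1.0

1.0


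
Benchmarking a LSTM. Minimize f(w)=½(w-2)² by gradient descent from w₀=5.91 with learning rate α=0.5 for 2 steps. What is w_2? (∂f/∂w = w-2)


step 1: grad = 5.91-2 = 3.91; w = 5.91 - 0.5·(3.91) = 3.955
step 2: grad = 3.955-2 = 1.955; w = 3.955 - 0.5·(1.955) = 2.9775

2.9775


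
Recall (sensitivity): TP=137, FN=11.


Recall = TP/(TP+FN)
= 137/(137+11)
= 137/148 = 92.57%

92.57%


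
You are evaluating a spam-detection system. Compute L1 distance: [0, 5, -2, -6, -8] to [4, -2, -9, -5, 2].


d = |0-4| + |5+ 2| + |-2+ 9| + |-6+ 5| + |-8-2|
  = 4 + 7 + 7 + 1 + 10
  = 29

29


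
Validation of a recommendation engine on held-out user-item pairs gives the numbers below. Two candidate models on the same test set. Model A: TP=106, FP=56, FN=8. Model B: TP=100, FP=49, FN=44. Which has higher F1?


Model A: P=106/162=0.6543, R=106/114=0.9298, F1=2PR/(P+R)=2TP/(2TP+FP+FN)=212/276=0.7681
Model B: P=100/149=0.6711, R=100/144=0.6944, F1=2PR/(P+R)=2TP/(2TP+FP+FN)=200/293=0.6826
0.7681 > 0.6826 → Model A

Model A


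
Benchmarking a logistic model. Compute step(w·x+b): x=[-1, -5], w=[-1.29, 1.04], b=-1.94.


z = (-1)·(-1.29) + (-5)·(1.04) - 1.94
  = -5.85
step(z) = 0 (z<0)

0


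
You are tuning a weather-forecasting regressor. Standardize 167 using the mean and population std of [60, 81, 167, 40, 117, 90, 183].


μ = 105.4286, σ = 49.4566
z = (167 - 105.4286)/49.4566 = 1.245

1.245


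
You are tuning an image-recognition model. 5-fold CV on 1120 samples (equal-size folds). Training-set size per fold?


Fold size = 1120/5 = 224
Training per fold = 1120 - 224 = 896

896


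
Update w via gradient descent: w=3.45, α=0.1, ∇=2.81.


w_new = w - α·∇
= 3.45 - 0.1·2.81
= 3.45 - 0.281
= 3.169

3.169


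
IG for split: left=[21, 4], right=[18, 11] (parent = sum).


Parent = [39, 15], H_parent = 0.8524
H_left = 0.6343 (n=25), H_right = 0.9576 (n=29)
H_children = (25/54)·0.6343 + (29/54)·0.9576 = 0.8079
IG = 0.8524 - 0.8079 = 0.0445

0.0445


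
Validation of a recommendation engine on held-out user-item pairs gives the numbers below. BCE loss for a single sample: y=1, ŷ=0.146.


BCE = -[y·ln(p) + (1-y)·ln(1-p)]
= -1·ln(0.146) - 0
= -ln(0.146) = 1.9241

1.9241


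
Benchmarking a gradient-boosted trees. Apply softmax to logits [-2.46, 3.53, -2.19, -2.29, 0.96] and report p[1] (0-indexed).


Exponentials: e^-2.46=0.0854, e^3.53=34.124, e^-2.19=0.1119, e^-2.29=0.1013, e^0.96=2.6117
Sum = 37.0343
Softmax = [0.0023, 0.9214, 0.003, 0.0027, 0.0705]
p[1] = 34.124/37.0343 = 0.9214

0.9214


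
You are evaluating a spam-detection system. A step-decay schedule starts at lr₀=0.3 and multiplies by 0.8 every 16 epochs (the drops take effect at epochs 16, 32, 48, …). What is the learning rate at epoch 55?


n_drops = ⌊55/16⌋ = 3
lr = 0.3·0.8^3 = 0.3·0.512 = 0.1536

0.1536


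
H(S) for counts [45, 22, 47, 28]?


Probabilities: [45/142, 22/142, 47/142, 28/142] ≈ [0.3169, 0.1549, 0.331, 0.1972]
H = -((45/142)·log₂(45/142) + (22/142)·log₂(22/142) + (47/142)·log₂(47/142) + (28/142)·log₂(28/142))
  = 1.9321 bits

1.9321 bits


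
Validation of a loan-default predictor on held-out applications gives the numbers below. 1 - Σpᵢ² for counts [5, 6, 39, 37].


Probabilities: [5/87, 6/87, 39/87, 37/87] ≈ [0.0575, 0.069, 0.4483, 0.4253]
Σpᵢ² = (25 + 36 + 1521 + 1369)/87² = 2951/7569
Gini = 1 - Σpᵢ² = 1 - 2951/7569 = 0.6101

0.6101


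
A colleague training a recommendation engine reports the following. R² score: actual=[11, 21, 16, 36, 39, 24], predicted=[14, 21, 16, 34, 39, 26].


ȳ = 24.5
SS_res = Σ(y-ŷ)² = 17
SS_tot = Σ(y-ȳ)² = 609.5
R² = 1 - SS_res/SS_tot = 1 - 0.0279 = 0.9721

0.9721


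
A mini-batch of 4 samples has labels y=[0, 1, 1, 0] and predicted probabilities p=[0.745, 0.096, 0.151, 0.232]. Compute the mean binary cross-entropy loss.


L[0] = -ln(1-0.745) = -ln(0.255) = 1.3665
L[1] = -ln(0.096) = 2.3434
L[2] = -ln(0.151) = 1.8905
L[3] = -ln(1-0.232) = -ln(0.768) = 0.264
mean = (1.3665 + 2.3434 + 1.8905 + 0.264)/4 = 1.4661

1.4661


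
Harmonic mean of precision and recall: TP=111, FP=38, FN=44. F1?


Precision = 111/149 = 0.745
Recall = 111/155 = 0.7161
F1 = 2·P·R/(P+R) = 2·TP/(2·TP+FP+FN) = 222/(222+38+44) = 222/304 = 0.7303

0.7303


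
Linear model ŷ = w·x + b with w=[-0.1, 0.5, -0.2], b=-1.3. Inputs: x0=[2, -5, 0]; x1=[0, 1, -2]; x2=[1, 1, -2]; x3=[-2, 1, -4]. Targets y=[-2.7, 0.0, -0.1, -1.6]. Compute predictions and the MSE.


ŷ0 = (-0.1)·(2) + (0.5)·(-5) + (-0.2)·(0) - 1.3 = -4.0
ŷ1 = (-0.1)·(0) + (0.5)·(1) + (-0.2)·(-2) - 1.3 = -0.4
ŷ2 = (-0.1)·(1) + (0.5)·(1) + (-0.2)·(-2) - 1.3 = -0.5
ŷ3 = (-0.1)·(-2) + (0.5)·(1) + (-0.2)·(-4) - 1.3 = 0.2
errors² = [1.69, 0.16, 0.16, 3.24]
MSE = 5.2500/4 = 1.3125

1.3125


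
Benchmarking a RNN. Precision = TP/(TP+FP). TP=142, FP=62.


Precision = TP/(TP+FP)
= 142/(142+62)
= 142/204 = 69.61%

69.61%


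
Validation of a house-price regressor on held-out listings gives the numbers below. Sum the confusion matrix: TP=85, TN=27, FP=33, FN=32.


Total = TP + TN + FP + FN
= 85 + 27 + 33 + 32
= 177
(Predicted positive: 118, predicted negative: 59)

177


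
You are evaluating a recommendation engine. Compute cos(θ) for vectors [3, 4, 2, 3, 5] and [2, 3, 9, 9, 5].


A·B = 3·2 + 4·3 + 2·9 + 3·9 + 5·5 = 88
‖A‖ = √63 = 7.9373, ‖B‖ = √200 = 14.1421
cos = 88/(√63·√200) = 88/√12600 = 0.784

0.784


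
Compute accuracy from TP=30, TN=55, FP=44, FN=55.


Accuracy = (TP+TN)/(TP+TN+FP+FN)
= (30+55)/(184)
= 85/184 = 46.2%

46.2%


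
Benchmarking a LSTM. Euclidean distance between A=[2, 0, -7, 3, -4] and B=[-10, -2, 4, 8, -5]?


d = √((2+ 10)² + (0+ 2)² + (-7-4)² + (3-8)² + (-4+ 5)²)
  = √(144 + 4 + 121 + 25 + 1)
  = √295 = 17.1756

17.1756


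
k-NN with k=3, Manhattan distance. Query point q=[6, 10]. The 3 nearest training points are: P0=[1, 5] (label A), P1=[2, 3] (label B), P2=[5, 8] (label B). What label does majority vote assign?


d(q,P0) = 10  (label A)
d(q,P1) = 11  (label B)
d(q,P2) = 3  (label B)
Votes: A=1, B=2
Majority → B

B


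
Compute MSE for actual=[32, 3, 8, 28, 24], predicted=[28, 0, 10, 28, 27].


Squared errors: (32-28)²=16, (3-0)²=9, (8-10)²=4, (28-28)²=0, (24-27)²=9
Sum = 38
MSE = 38/5 = 38/5

38/5


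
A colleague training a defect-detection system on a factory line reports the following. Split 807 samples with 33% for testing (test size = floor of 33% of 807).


Test = ⌊807·33/100⌋ = 266
Train = 807 - 266 = 541

Train: 541, Test: 266


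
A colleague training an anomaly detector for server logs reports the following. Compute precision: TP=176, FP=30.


Precision = TP/(TP+FP)
= 176/(176+30)
= 176/206 = 85.44%

85.44%


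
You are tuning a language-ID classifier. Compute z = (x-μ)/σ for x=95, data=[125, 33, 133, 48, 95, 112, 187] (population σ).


μ = 104.7143, σ = 48.5349
z = (95 - 104.7143)/48.5349 = -0.2002

-0.2002


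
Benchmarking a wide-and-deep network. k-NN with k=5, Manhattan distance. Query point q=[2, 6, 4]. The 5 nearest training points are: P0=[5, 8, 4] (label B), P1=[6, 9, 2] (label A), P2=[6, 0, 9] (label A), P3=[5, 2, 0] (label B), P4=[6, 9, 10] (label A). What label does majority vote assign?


d(q,P0) = 5  (label B)
d(q,P1) = 9  (label A)
d(q,P2) = 15  (label A)
d(q,P3) = 11  (label B)
d(q,P4) = 13  (label A)
Votes: A=3, B=2
Majority → A

A


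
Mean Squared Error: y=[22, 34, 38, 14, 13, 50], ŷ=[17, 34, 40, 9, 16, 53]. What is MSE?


Squared errors: (22-17)²=25, (34-34)²=0, (38-40)²=4, (14-9)²=25, (13-16)²=9, (50-53)²=9
Sum = 72
MSE = 72/6 = 12

12


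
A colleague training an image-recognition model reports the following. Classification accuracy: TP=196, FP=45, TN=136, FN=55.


Accuracy = (TP+TN)/(TP+TN+FP+FN)
= (196+136)/(432)
= 332/432 = 76.85%

76.85%


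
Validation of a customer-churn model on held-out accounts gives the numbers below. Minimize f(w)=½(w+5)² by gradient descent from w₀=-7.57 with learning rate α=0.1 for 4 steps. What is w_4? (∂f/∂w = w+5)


step 1: grad = -7.57+5 = -2.57; w = -7.57 - 0.1·(-2.57) = -7.313
step 2: grad = -7.313+5 = -2.313; w = -7.313 - 0.1·(-2.313) = -7.0817
step 3: grad = -7.0817+5 = -2.0817; w = -7.0817 - 0.1·(-2.0817) = -6.87353
step 4: grad = -6.87353+5 = -1.87353; w = -6.87353 - 0.1·(-1.87353) = -6.686177

-6.686177


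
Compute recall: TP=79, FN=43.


Recall = TP/(TP+FN)
= 79/(79+43)
= 79/122 = 64.75%

64.75%


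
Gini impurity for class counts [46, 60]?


Probabilities: [46/106, 60/106] ≈ [0.434, 0.566]
Σpᵢ² = (2116 + 3600)/106² = 5716/11236
Gini = 1 - Σpᵢ² = 1 - 5716/11236 = 0.4913

0.4913


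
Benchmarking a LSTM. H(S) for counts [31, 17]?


Probabilities: [31/48, 17/48] ≈ [0.6458, 0.3542]
H = -((31/48)·log₂(31/48) + (17/48)·log₂(17/48))
  = 0.9377 bits

0.9377 bits


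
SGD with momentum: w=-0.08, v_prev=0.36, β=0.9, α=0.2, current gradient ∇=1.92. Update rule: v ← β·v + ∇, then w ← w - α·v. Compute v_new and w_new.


v_new = 0.9·0.36 + 1.92 = 0.324 + 1.92 = 2.244
w_new = -0.08 - 0.2·2.244 = -0.08 - 0.4488 = -0.5288

v_new=2.244, w_new=-0.5288


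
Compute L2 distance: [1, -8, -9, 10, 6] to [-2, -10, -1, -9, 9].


d = √((1+ 2)² + (-8+ 10)² + (-9+ 1)² + (10+ 9)² + (6-9)²)
  = √(9 + 4 + 64 + 361 + 9)
  = √447 = 21.1424

21.1424


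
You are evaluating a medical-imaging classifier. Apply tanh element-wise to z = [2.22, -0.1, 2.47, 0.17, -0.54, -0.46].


tanh(2.22) = 0.9767
tanh(-0.1) = -0.0997
tanh(2.47) = 0.9858
tanh(0.17) = 0.1684
tanh(-0.54) = -0.493
tanh(-0.46) = -0.4301
result = [0.9767, -0.0997, 0.9858, 0.1684, -0.493, -0.4301]

[0.9767, -0.0997, 0.9858, 0.1684, -0.493, -0.4301]


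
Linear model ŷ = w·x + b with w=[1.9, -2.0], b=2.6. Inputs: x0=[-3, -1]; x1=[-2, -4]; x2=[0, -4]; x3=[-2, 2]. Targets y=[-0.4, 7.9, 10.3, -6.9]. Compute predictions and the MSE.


ŷ0 = (1.9)·(-3) + (-2.0)·(-1) + 2.6 = -1.1
ŷ1 = (1.9)·(-2) + (-2.0)·(-4) + 2.6 = 6.8
ŷ2 = (1.9)·(0) + (-2.0)·(-4) + 2.6 = 10.6
ŷ3 = (1.9)·(-2) + (-2.0)·(2) + 2.6 = -5.2
errors² = [0.49, 1.21, 0.09, 2.89]
MSE = 4.6800/4 = 1.17

1.17


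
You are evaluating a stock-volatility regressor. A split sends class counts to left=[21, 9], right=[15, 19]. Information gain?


Parent = [36, 28], H_parent = 0.9887
H_left = 0.8813 (n=30), H_right = 0.99 (n=34)
H_children = (30/64)·0.8813 + (34/64)·0.99 = 0.939
IG = 0.9887 - 0.939 = 0.0497

0.0497


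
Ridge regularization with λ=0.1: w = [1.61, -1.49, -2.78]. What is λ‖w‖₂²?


‖w‖₂² = (1.61)² + (-1.49)² + (-2.78)²
     = 2.5921 + 2.2201 + 7.7284
     = 12.5406
λ·‖w‖₂² = 0.1·12.5406 = 1.25406

1.25406


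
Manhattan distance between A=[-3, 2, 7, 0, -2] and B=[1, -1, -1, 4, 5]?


d = |-3-1| + |2+ 1| + |7+ 1| + |0-4| + |-2-5|
  = 4 + 3 + 8 + 4 + 7
  = 26

26


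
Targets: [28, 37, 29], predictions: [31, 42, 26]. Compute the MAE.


Absolute errors: |28-31|=3, |37-42|=5, |29-26|=3
Sum = 11
MAE = 11/3 = 11/3

11/3


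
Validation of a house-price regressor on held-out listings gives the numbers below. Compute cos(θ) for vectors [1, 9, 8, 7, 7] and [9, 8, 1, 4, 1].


A·B = 1·9 + 9·8 + 8·1 + 7·4 + 7·1 = 124
‖A‖ = √244 = 15.6205, ‖B‖ = √163 = 12.7671
cos = 124/(√244·√163) = 124/√39772 = 0.6218

0.6218


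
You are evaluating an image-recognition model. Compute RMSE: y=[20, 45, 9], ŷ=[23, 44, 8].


MSE = 11/3 = 3.6667
RMSE = √(11/3) = 1.9149

1.9149


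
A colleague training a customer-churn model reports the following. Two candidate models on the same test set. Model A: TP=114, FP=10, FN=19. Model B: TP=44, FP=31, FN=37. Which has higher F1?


Model A: P=114/124=0.9194, R=114/133=0.8571, F1=2PR/(P+R)=2TP/(2TP+FP+FN)=228/257=0.8872
Model B: P=44/75=0.5867, R=44/81=0.5432, F1=2PR/(P+R)=2TP/(2TP+FP+FN)=88/156=0.5641
0.8872 > 0.5641 → Model A

Model A


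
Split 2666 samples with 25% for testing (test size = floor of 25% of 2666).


Test = ⌊2666·25/100⌋ = 666
Train = 2666 - 666 = 2000

Train: 2000, Test: 666


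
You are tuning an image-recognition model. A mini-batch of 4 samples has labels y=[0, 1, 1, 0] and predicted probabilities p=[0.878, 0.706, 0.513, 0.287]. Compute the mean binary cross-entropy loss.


L[0] = -ln(1-0.878) = -ln(0.122) = 2.1037
L[1] = -ln(0.706) = 0.3481
L[2] = -ln(0.513) = 0.6675
L[3] = -ln(1-0.287) = -ln(0.713) = 0.3383
mean = (2.1037 + 0.3481 + 0.6675 + 0.3383)/4 = 0.8644

0.8644


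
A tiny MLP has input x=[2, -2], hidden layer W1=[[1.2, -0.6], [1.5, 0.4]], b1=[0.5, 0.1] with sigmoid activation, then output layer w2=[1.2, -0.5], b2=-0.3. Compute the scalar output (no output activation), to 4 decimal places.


z1[0] = (1.2)·(2) + (-0.6)·(-2) + 0.5 = 4.1
z1[1] = (1.5)·(2) + (0.4)·(-2) + 0.1 = 2.3
h = sigmoid(z1) = [0.9837, 0.9089]
output = (1.2)·(0.9837) + (-0.5)·(0.9089) - 0.3 = 0.426

0.426


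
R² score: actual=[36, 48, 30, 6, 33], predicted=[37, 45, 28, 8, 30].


ȳ = 30.6
SS_res = Σ(y-ŷ)² = 27
SS_tot = Σ(y-ȳ)² = 943.2
R² = 1 - SS_res/SS_tot = 1 - 0.0286 = 0.9714

0.9714


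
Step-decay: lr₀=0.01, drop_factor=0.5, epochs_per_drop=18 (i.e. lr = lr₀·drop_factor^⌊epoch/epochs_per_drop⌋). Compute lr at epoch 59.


n_drops = ⌊59/18⌋ = 3
lr = 0.01·0.5^3 = 0.01·0.125 = 0.00125

0.00125


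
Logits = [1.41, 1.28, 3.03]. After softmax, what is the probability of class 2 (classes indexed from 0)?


Exponentials: e^1.41=4.096, e^1.28=3.5966, e^3.03=20.6972
Sum = 28.3898
Softmax = [0.1443, 0.1267, 0.729]
p[2] = 20.6972/28.3898 = 0.729

0.729


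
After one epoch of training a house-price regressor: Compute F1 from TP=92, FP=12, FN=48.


Precision = 92/104 = 0.8846
Recall = 92/140 = 0.6571
F1 = 2·P·R/(P+R) = 2·TP/(2·TP+FP+FN) = 184/(184+12+48) = 184/244 = 0.7541

0.7541


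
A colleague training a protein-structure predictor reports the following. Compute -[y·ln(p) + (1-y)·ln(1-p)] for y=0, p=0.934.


BCE = -[y·ln(p) + (1-y)·ln(1-p)]
= -0 - 1·ln(1-0.934)
= -ln(0.066) = 2.7181

2.7181


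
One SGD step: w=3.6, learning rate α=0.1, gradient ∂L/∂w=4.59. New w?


w_new = w - α·∇
= 3.6 - 0.1·4.59
= 3.6 - 0.459
= 3.141

3.141


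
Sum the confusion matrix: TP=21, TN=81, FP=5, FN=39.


Total = TP + TN + FP + FN
= 21 + 81 + 5 + 39
= 146
(Predicted positive: 26, predicted negative: 120)

146


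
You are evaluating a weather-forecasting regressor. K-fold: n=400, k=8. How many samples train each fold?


Fold size = 400/8 = 50
Training per fold = 400 - 50 = 350

350


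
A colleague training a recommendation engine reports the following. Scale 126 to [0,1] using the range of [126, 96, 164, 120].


min=96, max=164
(126-96)/(164-96) = 30/68 = 0.4412

0.4412


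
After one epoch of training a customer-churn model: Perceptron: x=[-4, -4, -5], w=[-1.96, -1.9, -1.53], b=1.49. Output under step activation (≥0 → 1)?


z = (-4)·(-1.96) + (-4)·(-1.9) + (-5)·(-1.53) + 1.49
  = 24.58
step(z) = 1 (z≥0)

1


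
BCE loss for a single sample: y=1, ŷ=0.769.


BCE = -[y·ln(p) + (1-y)·ln(1-p)]
= -1·ln(0.769) - 0
= -ln(0.769) = 0.2627

0.2627


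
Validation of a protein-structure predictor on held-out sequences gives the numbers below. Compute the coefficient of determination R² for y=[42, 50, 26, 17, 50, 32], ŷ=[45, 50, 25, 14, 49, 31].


ȳ = 36.1667
SS_res = Σ(y-ŷ)² = 21
SS_tot = Σ(y-ȳ)² = 904.83
R² = 1 - SS_res/SS_tot = 1 - 0.0232 = 0.9768

0.9768


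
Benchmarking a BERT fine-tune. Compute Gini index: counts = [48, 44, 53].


Probabilities: [48/145, 44/145, 53/145] ≈ [0.331, 0.3034, 0.3655]
Σpᵢ² = (2304 + 1936 + 2809)/145² = 7049/21025
Gini = 1 - Σpᵢ² = 1 - 7049/21025 = 0.6647

0.6647


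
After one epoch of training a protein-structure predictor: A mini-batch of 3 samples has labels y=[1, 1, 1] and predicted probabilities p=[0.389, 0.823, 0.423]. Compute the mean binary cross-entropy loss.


L[0] = -ln(0.389) = 0.9442
L[1] = -ln(0.823) = 0.1948
L[2] = -ln(0.423) = 0.8604
mean = (0.9442 + 0.1948 + 0.8604)/3 = 0.6665

0.6665


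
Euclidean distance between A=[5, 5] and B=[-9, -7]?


d = √((5+ 9)² + (5+ 7)²)
  = √(196 + 144)
  = √340 = 18.4391

18.4391
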